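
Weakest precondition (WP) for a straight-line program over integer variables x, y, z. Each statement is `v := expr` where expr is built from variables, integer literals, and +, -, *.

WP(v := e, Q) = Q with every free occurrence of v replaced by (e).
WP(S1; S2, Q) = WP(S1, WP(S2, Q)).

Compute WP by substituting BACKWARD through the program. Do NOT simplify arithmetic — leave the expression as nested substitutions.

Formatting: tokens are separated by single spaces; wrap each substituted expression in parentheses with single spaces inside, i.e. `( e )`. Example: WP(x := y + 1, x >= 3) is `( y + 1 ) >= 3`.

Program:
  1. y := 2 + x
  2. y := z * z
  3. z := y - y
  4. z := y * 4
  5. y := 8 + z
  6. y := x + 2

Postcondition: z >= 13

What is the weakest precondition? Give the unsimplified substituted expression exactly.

post: z >= 13
stmt 6: y := x + 2  -- replace 0 occurrence(s) of y with (x + 2)
  => z >= 13
stmt 5: y := 8 + z  -- replace 0 occurrence(s) of y with (8 + z)
  => z >= 13
stmt 4: z := y * 4  -- replace 1 occurrence(s) of z with (y * 4)
  => ( y * 4 ) >= 13
stmt 3: z := y - y  -- replace 0 occurrence(s) of z with (y - y)
  => ( y * 4 ) >= 13
stmt 2: y := z * z  -- replace 1 occurrence(s) of y with (z * z)
  => ( ( z * z ) * 4 ) >= 13
stmt 1: y := 2 + x  -- replace 0 occurrence(s) of y with (2 + x)
  => ( ( z * z ) * 4 ) >= 13

Answer: ( ( z * z ) * 4 ) >= 13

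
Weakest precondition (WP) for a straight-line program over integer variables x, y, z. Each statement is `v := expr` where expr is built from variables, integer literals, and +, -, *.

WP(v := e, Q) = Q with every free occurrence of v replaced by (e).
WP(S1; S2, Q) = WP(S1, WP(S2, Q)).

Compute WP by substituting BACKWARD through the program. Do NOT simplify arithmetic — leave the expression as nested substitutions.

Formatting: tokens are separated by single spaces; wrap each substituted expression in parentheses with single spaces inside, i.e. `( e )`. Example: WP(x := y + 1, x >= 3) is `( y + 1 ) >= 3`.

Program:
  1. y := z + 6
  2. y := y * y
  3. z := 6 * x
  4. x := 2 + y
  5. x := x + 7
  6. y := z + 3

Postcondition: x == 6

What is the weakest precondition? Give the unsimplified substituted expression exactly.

Answer: ( ( 2 + ( ( z + 6 ) * ( z + 6 ) ) ) + 7 ) == 6

Derivation:
post: x == 6
stmt 6: y := z + 3  -- replace 0 occurrence(s) of y with (z + 3)
  => x == 6
stmt 5: x := x + 7  -- replace 1 occurrence(s) of x with (x + 7)
  => ( x + 7 ) == 6
stmt 4: x := 2 + y  -- replace 1 occurrence(s) of x with (2 + y)
  => ( ( 2 + y ) + 7 ) == 6
stmt 3: z := 6 * x  -- replace 0 occurrence(s) of z with (6 * x)
  => ( ( 2 + y ) + 7 ) == 6
stmt 2: y := y * y  -- replace 1 occurrence(s) of y with (y * y)
  => ( ( 2 + ( y * y ) ) + 7 ) == 6
stmt 1: y := z + 6  -- replace 2 occurrence(s) of y with (z + 6)
  => ( ( 2 + ( ( z + 6 ) * ( z + 6 ) ) ) + 7 ) == 6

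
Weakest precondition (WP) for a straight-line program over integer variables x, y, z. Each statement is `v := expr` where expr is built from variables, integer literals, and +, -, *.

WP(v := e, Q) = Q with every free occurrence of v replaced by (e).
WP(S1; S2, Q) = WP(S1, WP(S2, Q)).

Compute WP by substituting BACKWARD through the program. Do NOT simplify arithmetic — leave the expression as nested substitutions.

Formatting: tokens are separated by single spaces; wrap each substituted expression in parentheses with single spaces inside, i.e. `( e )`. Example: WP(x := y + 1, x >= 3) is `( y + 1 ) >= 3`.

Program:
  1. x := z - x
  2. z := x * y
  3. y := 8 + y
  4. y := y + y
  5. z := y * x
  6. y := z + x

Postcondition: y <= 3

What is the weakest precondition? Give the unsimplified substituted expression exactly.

Answer: ( ( ( ( 8 + y ) + ( 8 + y ) ) * ( z - x ) ) + ( z - x ) ) <= 3

Derivation:
post: y <= 3
stmt 6: y := z + x  -- replace 1 occurrence(s) of y with (z + x)
  => ( z + x ) <= 3
stmt 5: z := y * x  -- replace 1 occurrence(s) of z with (y * x)
  => ( ( y * x ) + x ) <= 3
stmt 4: y := y + y  -- replace 1 occurrence(s) of y with (y + y)
  => ( ( ( y + y ) * x ) + x ) <= 3
stmt 3: y := 8 + y  -- replace 2 occurrence(s) of y with (8 + y)
  => ( ( ( ( 8 + y ) + ( 8 + y ) ) * x ) + x ) <= 3
stmt 2: z := x * y  -- replace 0 occurrence(s) of z with (x * y)
  => ( ( ( ( 8 + y ) + ( 8 + y ) ) * x ) + x ) <= 3
stmt 1: x := z - x  -- replace 2 occurrence(s) of x with (z - x)
  => ( ( ( ( 8 + y ) + ( 8 + y ) ) * ( z - x ) ) + ( z - x ) ) <= 3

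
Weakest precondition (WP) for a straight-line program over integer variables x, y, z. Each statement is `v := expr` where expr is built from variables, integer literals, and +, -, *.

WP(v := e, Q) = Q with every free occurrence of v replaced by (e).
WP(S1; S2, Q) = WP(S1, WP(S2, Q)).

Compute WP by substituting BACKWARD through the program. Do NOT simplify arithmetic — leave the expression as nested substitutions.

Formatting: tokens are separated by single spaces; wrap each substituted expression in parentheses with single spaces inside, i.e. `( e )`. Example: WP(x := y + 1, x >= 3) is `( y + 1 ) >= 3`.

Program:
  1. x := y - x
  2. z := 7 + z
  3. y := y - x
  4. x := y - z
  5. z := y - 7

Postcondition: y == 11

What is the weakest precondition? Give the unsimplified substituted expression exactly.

Answer: ( y - ( y - x ) ) == 11

Derivation:
post: y == 11
stmt 5: z := y - 7  -- replace 0 occurrence(s) of z with (y - 7)
  => y == 11
stmt 4: x := y - z  -- replace 0 occurrence(s) of x with (y - z)
  => y == 11
stmt 3: y := y - x  -- replace 1 occurrence(s) of y with (y - x)
  => ( y - x ) == 11
stmt 2: z := 7 + z  -- replace 0 occurrence(s) of z with (7 + z)
  => ( y - x ) == 11
stmt 1: x := y - x  -- replace 1 occurrence(s) of x with (y - x)
  => ( y - ( y - x ) ) == 11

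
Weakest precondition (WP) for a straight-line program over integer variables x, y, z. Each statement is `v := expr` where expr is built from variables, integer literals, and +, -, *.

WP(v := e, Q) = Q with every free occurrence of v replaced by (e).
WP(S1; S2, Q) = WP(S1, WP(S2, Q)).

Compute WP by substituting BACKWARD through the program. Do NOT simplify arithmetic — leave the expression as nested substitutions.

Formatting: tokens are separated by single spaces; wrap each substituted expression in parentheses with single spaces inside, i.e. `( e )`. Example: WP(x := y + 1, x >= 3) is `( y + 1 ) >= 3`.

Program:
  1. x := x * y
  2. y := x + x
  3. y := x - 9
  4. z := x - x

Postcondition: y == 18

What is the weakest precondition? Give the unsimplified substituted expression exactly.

Answer: ( ( x * y ) - 9 ) == 18

Derivation:
post: y == 18
stmt 4: z := x - x  -- replace 0 occurrence(s) of z with (x - x)
  => y == 18
stmt 3: y := x - 9  -- replace 1 occurrence(s) of y with (x - 9)
  => ( x - 9 ) == 18
stmt 2: y := x + x  -- replace 0 occurrence(s) of y with (x + x)
  => ( x - 9 ) == 18
stmt 1: x := x * y  -- replace 1 occurrence(s) of x with (x * y)
  => ( ( x * y ) - 9 ) == 18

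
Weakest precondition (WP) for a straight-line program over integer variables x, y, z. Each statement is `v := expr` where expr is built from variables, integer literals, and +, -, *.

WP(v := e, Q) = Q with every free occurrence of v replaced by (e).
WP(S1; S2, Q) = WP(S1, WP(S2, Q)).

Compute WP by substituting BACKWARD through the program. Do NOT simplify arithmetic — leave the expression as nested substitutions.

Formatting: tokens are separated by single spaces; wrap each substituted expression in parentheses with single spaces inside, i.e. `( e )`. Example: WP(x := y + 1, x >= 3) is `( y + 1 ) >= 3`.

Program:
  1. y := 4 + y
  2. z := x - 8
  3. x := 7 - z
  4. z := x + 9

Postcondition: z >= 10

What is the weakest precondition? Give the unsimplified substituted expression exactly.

post: z >= 10
stmt 4: z := x + 9  -- replace 1 occurrence(s) of z with (x + 9)
  => ( x + 9 ) >= 10
stmt 3: x := 7 - z  -- replace 1 occurrence(s) of x with (7 - z)
  => ( ( 7 - z ) + 9 ) >= 10
stmt 2: z := x - 8  -- replace 1 occurrence(s) of z with (x - 8)
  => ( ( 7 - ( x - 8 ) ) + 9 ) >= 10
stmt 1: y := 4 + y  -- replace 0 occurrence(s) of y with (4 + y)
  => ( ( 7 - ( x - 8 ) ) + 9 ) >= 10

Answer: ( ( 7 - ( x - 8 ) ) + 9 ) >= 10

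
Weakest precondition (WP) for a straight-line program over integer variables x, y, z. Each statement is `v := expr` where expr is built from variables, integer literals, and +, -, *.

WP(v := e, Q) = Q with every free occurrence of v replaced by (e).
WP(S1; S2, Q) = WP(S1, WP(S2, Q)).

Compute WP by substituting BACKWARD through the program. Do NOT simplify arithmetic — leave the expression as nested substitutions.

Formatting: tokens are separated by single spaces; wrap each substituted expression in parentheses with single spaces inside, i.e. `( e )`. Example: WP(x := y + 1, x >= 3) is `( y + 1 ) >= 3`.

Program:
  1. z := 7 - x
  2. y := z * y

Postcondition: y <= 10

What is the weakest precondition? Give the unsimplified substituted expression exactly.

Answer: ( ( 7 - x ) * y ) <= 10

Derivation:
post: y <= 10
stmt 2: y := z * y  -- replace 1 occurrence(s) of y with (z * y)
  => ( z * y ) <= 10
stmt 1: z := 7 - x  -- replace 1 occurrence(s) of z with (7 - x)
  => ( ( 7 - x ) * y ) <= 10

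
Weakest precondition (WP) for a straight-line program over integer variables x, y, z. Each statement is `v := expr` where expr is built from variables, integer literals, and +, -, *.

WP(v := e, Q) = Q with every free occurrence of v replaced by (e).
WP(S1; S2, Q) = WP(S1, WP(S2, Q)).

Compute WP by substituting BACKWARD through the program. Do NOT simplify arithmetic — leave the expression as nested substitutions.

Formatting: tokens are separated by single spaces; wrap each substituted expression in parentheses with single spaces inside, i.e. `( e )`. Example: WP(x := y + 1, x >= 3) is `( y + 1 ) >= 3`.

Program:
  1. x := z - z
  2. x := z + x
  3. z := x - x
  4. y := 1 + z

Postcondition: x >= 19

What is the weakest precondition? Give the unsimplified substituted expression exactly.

post: x >= 19
stmt 4: y := 1 + z  -- replace 0 occurrence(s) of y with (1 + z)
  => x >= 19
stmt 3: z := x - x  -- replace 0 occurrence(s) of z with (x - x)
  => x >= 19
stmt 2: x := z + x  -- replace 1 occurrence(s) of x with (z + x)
  => ( z + x ) >= 19
stmt 1: x := z - z  -- replace 1 occurrence(s) of x with (z - z)
  => ( z + ( z - z ) ) >= 19

Answer: ( z + ( z - z ) ) >= 19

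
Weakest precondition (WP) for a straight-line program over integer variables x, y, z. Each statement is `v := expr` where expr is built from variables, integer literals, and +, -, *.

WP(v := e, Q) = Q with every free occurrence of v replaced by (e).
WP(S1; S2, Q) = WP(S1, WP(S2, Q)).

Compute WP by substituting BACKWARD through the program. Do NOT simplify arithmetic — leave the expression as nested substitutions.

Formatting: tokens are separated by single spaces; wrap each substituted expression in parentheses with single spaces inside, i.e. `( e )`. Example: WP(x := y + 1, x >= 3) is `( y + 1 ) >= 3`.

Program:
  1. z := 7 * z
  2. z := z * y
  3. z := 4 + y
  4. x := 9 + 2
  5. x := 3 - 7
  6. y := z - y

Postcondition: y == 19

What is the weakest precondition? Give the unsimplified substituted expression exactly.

Answer: ( ( 4 + y ) - y ) == 19

Derivation:
post: y == 19
stmt 6: y := z - y  -- replace 1 occurrence(s) of y with (z - y)
  => ( z - y ) == 19
stmt 5: x := 3 - 7  -- replace 0 occurrence(s) of x with (3 - 7)
  => ( z - y ) == 19
stmt 4: x := 9 + 2  -- replace 0 occurrence(s) of x with (9 + 2)
  => ( z - y ) == 19
stmt 3: z := 4 + y  -- replace 1 occurrence(s) of z with (4 + y)
  => ( ( 4 + y ) - y ) == 19
stmt 2: z := z * y  -- replace 0 occurrence(s) of z with (z * y)
  => ( ( 4 + y ) - y ) == 19
stmt 1: z := 7 * z  -- replace 0 occurrence(s) of z with (7 * z)
  => ( ( 4 + y ) - y ) == 19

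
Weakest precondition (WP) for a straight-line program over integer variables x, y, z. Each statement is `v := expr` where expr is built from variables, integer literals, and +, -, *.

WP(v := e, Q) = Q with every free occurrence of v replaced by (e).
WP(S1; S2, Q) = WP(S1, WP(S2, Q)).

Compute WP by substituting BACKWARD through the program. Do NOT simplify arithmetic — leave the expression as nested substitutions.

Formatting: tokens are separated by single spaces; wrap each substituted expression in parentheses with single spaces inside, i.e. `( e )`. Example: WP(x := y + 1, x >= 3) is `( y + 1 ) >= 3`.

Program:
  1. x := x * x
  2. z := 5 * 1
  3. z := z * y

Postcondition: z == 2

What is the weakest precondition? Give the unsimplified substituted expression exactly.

post: z == 2
stmt 3: z := z * y  -- replace 1 occurrence(s) of z with (z * y)
  => ( z * y ) == 2
stmt 2: z := 5 * 1  -- replace 1 occurrence(s) of z with (5 * 1)
  => ( ( 5 * 1 ) * y ) == 2
stmt 1: x := x * x  -- replace 0 occurrence(s) of x with (x * x)
  => ( ( 5 * 1 ) * y ) == 2

Answer: ( ( 5 * 1 ) * y ) == 2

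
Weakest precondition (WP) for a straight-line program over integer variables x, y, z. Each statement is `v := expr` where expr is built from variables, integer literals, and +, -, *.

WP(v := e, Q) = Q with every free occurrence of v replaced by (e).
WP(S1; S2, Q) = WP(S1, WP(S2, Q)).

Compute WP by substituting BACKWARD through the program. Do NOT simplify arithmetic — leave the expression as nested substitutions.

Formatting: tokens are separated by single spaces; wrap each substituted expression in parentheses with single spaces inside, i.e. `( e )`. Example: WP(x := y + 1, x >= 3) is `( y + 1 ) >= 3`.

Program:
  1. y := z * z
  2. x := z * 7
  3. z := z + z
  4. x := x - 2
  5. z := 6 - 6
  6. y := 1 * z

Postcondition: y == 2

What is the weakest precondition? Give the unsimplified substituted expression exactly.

post: y == 2
stmt 6: y := 1 * z  -- replace 1 occurrence(s) of y with (1 * z)
  => ( 1 * z ) == 2
stmt 5: z := 6 - 6  -- replace 1 occurrence(s) of z with (6 - 6)
  => ( 1 * ( 6 - 6 ) ) == 2
stmt 4: x := x - 2  -- replace 0 occurrence(s) of x with (x - 2)
  => ( 1 * ( 6 - 6 ) ) == 2
stmt 3: z := z + z  -- replace 0 occurrence(s) of z with (z + z)
  => ( 1 * ( 6 - 6 ) ) == 2
stmt 2: x := z * 7  -- replace 0 occurrence(s) of x with (z * 7)
  => ( 1 * ( 6 - 6 ) ) == 2
stmt 1: y := z * z  -- replace 0 occurrence(s) of y with (z * z)
  => ( 1 * ( 6 - 6 ) ) == 2

Answer: ( 1 * ( 6 - 6 ) ) == 2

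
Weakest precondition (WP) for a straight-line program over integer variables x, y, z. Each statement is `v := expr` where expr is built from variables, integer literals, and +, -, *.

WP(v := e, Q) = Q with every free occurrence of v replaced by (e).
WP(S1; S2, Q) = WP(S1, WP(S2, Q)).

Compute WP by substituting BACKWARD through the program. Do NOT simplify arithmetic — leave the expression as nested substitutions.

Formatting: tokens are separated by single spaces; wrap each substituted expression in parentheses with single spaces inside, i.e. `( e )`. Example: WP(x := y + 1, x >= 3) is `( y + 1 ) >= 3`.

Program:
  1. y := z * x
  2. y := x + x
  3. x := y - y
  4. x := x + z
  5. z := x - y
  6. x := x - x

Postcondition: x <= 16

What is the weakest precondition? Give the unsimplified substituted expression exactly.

Answer: ( ( ( ( x + x ) - ( x + x ) ) + z ) - ( ( ( x + x ) - ( x + x ) ) + z ) ) <= 16

Derivation:
post: x <= 16
stmt 6: x := x - x  -- replace 1 occurrence(s) of x with (x - x)
  => ( x - x ) <= 16
stmt 5: z := x - y  -- replace 0 occurrence(s) of z with (x - y)
  => ( x - x ) <= 16
stmt 4: x := x + z  -- replace 2 occurrence(s) of x with (x + z)
  => ( ( x + z ) - ( x + z ) ) <= 16
stmt 3: x := y - y  -- replace 2 occurrence(s) of x with (y - y)
  => ( ( ( y - y ) + z ) - ( ( y - y ) + z ) ) <= 16
stmt 2: y := x + x  -- replace 4 occurrence(s) of y with (x + x)
  => ( ( ( ( x + x ) - ( x + x ) ) + z ) - ( ( ( x + x ) - ( x + x ) ) + z ) ) <= 16
stmt 1: y := z * x  -- replace 0 occurrence(s) of y with (z * x)
  => ( ( ( ( x + x ) - ( x + x ) ) + z ) - ( ( ( x + x ) - ( x + x ) ) + z ) ) <= 16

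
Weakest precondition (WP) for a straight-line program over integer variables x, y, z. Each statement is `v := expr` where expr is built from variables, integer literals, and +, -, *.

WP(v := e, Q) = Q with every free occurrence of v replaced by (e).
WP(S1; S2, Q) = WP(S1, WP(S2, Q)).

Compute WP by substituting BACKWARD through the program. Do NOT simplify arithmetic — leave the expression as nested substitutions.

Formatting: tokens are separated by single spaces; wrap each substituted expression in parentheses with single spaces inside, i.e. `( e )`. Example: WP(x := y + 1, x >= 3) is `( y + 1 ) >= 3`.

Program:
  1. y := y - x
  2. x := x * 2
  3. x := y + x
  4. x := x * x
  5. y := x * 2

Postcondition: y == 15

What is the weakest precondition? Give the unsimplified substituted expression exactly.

post: y == 15
stmt 5: y := x * 2  -- replace 1 occurrence(s) of y with (x * 2)
  => ( x * 2 ) == 15
stmt 4: x := x * x  -- replace 1 occurrence(s) of x with (x * x)
  => ( ( x * x ) * 2 ) == 15
stmt 3: x := y + x  -- replace 2 occurrence(s) of x with (y + x)
  => ( ( ( y + x ) * ( y + x ) ) * 2 ) == 15
stmt 2: x := x * 2  -- replace 2 occurrence(s) of x with (x * 2)
  => ( ( ( y + ( x * 2 ) ) * ( y + ( x * 2 ) ) ) * 2 ) == 15
stmt 1: y := y - x  -- replace 2 occurrence(s) of y with (y - x)
  => ( ( ( ( y - x ) + ( x * 2 ) ) * ( ( y - x ) + ( x * 2 ) ) ) * 2 ) == 15

Answer: ( ( ( ( y - x ) + ( x * 2 ) ) * ( ( y - x ) + ( x * 2 ) ) ) * 2 ) == 15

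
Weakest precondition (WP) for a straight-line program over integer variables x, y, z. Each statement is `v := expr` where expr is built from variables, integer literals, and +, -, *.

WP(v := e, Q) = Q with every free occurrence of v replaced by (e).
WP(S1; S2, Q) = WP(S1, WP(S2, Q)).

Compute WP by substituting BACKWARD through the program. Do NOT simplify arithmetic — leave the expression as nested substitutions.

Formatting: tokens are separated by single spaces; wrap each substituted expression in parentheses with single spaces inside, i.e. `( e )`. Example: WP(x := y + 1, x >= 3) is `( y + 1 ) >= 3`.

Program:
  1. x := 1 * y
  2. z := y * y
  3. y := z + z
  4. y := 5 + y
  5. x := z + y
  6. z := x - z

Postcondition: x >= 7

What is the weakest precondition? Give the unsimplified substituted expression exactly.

Answer: ( ( y * y ) + ( 5 + ( ( y * y ) + ( y * y ) ) ) ) >= 7

Derivation:
post: x >= 7
stmt 6: z := x - z  -- replace 0 occurrence(s) of z with (x - z)
  => x >= 7
stmt 5: x := z + y  -- replace 1 occurrence(s) of x with (z + y)
  => ( z + y ) >= 7
stmt 4: y := 5 + y  -- replace 1 occurrence(s) of y with (5 + y)
  => ( z + ( 5 + y ) ) >= 7
stmt 3: y := z + z  -- replace 1 occurrence(s) of y with (z + z)
  => ( z + ( 5 + ( z + z ) ) ) >= 7
stmt 2: z := y * y  -- replace 3 occurrence(s) of z with (y * y)
  => ( ( y * y ) + ( 5 + ( ( y * y ) + ( y * y ) ) ) ) >= 7
stmt 1: x := 1 * y  -- replace 0 occurrence(s) of x with (1 * y)
  => ( ( y * y ) + ( 5 + ( ( y * y ) + ( y * y ) ) ) ) >= 7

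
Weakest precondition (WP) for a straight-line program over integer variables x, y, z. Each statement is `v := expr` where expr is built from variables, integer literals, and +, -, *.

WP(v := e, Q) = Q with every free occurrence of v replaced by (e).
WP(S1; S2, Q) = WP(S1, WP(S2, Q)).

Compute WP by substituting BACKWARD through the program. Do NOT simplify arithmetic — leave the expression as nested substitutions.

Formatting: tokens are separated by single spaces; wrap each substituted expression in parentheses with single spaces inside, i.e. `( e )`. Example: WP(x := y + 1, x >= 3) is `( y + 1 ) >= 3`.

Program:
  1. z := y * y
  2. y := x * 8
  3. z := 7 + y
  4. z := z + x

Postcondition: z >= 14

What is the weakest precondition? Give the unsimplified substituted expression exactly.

Answer: ( ( 7 + ( x * 8 ) ) + x ) >= 14

Derivation:
post: z >= 14
stmt 4: z := z + x  -- replace 1 occurrence(s) of z with (z + x)
  => ( z + x ) >= 14
stmt 3: z := 7 + y  -- replace 1 occurrence(s) of z with (7 + y)
  => ( ( 7 + y ) + x ) >= 14
stmt 2: y := x * 8  -- replace 1 occurrence(s) of y with (x * 8)
  => ( ( 7 + ( x * 8 ) ) + x ) >= 14
stmt 1: z := y * y  -- replace 0 occurrence(s) of z with (y * y)
  => ( ( 7 + ( x * 8 ) ) + x ) >= 14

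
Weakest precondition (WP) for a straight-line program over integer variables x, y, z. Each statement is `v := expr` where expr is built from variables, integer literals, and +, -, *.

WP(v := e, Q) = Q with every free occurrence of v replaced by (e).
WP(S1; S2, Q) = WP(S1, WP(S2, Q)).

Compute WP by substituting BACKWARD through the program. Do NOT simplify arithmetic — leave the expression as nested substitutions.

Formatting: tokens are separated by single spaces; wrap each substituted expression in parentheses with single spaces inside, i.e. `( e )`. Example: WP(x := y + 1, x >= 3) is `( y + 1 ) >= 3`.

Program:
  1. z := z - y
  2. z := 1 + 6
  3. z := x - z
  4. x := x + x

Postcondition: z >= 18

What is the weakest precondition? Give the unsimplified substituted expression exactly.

Answer: ( x - ( 1 + 6 ) ) >= 18

Derivation:
post: z >= 18
stmt 4: x := x + x  -- replace 0 occurrence(s) of x with (x + x)
  => z >= 18
stmt 3: z := x - z  -- replace 1 occurrence(s) of z with (x - z)
  => ( x - z ) >= 18
stmt 2: z := 1 + 6  -- replace 1 occurrence(s) of z with (1 + 6)
  => ( x - ( 1 + 6 ) ) >= 18
stmt 1: z := z - y  -- replace 0 occurrence(s) of z with (z - y)
  => ( x - ( 1 + 6 ) ) >= 18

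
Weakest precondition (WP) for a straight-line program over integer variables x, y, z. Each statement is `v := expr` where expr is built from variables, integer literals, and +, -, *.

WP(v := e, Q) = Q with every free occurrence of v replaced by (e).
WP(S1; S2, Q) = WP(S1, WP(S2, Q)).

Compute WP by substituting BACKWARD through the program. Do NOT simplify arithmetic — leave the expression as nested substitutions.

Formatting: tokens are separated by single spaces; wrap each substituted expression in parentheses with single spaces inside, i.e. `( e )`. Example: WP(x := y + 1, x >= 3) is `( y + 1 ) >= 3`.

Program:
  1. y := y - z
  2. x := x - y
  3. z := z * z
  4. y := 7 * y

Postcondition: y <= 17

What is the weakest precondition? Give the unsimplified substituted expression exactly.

Answer: ( 7 * ( y - z ) ) <= 17

Derivation:
post: y <= 17
stmt 4: y := 7 * y  -- replace 1 occurrence(s) of y with (7 * y)
  => ( 7 * y ) <= 17
stmt 3: z := z * z  -- replace 0 occurrence(s) of z with (z * z)
  => ( 7 * y ) <= 17
stmt 2: x := x - y  -- replace 0 occurrence(s) of x with (x - y)
  => ( 7 * y ) <= 17
stmt 1: y := y - z  -- replace 1 occurrence(s) of y with (y - z)
  => ( 7 * ( y - z ) ) <= 17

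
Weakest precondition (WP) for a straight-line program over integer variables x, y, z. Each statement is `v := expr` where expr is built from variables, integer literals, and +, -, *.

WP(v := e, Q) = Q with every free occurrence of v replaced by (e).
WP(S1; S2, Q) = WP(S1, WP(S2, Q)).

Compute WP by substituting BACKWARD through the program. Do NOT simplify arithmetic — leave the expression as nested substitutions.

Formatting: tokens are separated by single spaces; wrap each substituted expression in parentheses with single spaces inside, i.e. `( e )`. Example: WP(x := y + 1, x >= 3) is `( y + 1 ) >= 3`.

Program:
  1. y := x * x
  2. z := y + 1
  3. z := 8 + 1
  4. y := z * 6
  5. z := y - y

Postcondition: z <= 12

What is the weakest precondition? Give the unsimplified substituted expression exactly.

Answer: ( ( ( 8 + 1 ) * 6 ) - ( ( 8 + 1 ) * 6 ) ) <= 12

Derivation:
post: z <= 12
stmt 5: z := y - y  -- replace 1 occurrence(s) of z with (y - y)
  => ( y - y ) <= 12
stmt 4: y := z * 6  -- replace 2 occurrence(s) of y with (z * 6)
  => ( ( z * 6 ) - ( z * 6 ) ) <= 12
stmt 3: z := 8 + 1  -- replace 2 occurrence(s) of z with (8 + 1)
  => ( ( ( 8 + 1 ) * 6 ) - ( ( 8 + 1 ) * 6 ) ) <= 12
stmt 2: z := y + 1  -- replace 0 occurrence(s) of z with (y + 1)
  => ( ( ( 8 + 1 ) * 6 ) - ( ( 8 + 1 ) * 6 ) ) <= 12
stmt 1: y := x * x  -- replace 0 occurrence(s) of y with (x * x)
  => ( ( ( 8 + 1 ) * 6 ) - ( ( 8 + 1 ) * 6 ) ) <= 12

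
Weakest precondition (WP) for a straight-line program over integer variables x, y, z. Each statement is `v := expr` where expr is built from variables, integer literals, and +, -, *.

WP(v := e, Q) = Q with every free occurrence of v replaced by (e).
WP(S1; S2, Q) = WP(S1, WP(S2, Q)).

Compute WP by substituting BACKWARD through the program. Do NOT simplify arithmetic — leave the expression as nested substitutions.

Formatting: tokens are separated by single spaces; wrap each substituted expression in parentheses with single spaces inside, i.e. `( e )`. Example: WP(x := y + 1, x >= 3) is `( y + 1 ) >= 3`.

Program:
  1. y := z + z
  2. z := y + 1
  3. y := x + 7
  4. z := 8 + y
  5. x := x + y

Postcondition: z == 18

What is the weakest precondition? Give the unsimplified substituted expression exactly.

post: z == 18
stmt 5: x := x + y  -- replace 0 occurrence(s) of x with (x + y)
  => z == 18
stmt 4: z := 8 + y  -- replace 1 occurrence(s) of z with (8 + y)
  => ( 8 + y ) == 18
stmt 3: y := x + 7  -- replace 1 occurrence(s) of y with (x + 7)
  => ( 8 + ( x + 7 ) ) == 18
stmt 2: z := y + 1  -- replace 0 occurrence(s) of z with (y + 1)
  => ( 8 + ( x + 7 ) ) == 18
stmt 1: y := z + z  -- replace 0 occurrence(s) of y with (z + z)
  => ( 8 + ( x + 7 ) ) == 18

Answer: ( 8 + ( x + 7 ) ) == 18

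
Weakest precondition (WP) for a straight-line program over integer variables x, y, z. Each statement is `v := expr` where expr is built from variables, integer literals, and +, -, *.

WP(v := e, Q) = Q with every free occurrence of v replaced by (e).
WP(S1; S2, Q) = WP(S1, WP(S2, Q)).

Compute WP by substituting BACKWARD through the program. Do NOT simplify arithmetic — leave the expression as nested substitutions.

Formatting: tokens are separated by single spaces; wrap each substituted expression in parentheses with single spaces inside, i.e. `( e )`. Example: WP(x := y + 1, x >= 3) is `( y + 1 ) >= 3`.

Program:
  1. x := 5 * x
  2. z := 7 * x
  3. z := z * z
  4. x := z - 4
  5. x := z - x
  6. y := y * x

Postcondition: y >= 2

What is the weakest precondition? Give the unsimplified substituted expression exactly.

post: y >= 2
stmt 6: y := y * x  -- replace 1 occurrence(s) of y with (y * x)
  => ( y * x ) >= 2
stmt 5: x := z - x  -- replace 1 occurrence(s) of x with (z - x)
  => ( y * ( z - x ) ) >= 2
stmt 4: x := z - 4  -- replace 1 occurrence(s) of x with (z - 4)
  => ( y * ( z - ( z - 4 ) ) ) >= 2
stmt 3: z := z * z  -- replace 2 occurrence(s) of z with (z * z)
  => ( y * ( ( z * z ) - ( ( z * z ) - 4 ) ) ) >= 2
stmt 2: z := 7 * x  -- replace 4 occurrence(s) of z with (7 * x)
  => ( y * ( ( ( 7 * x ) * ( 7 * x ) ) - ( ( ( 7 * x ) * ( 7 * x ) ) - 4 ) ) ) >= 2
stmt 1: x := 5 * x  -- replace 4 occurrence(s) of x with (5 * x)
  => ( y * ( ( ( 7 * ( 5 * x ) ) * ( 7 * ( 5 * x ) ) ) - ( ( ( 7 * ( 5 * x ) ) * ( 7 * ( 5 * x ) ) ) - 4 ) ) ) >= 2

Answer: ( y * ( ( ( 7 * ( 5 * x ) ) * ( 7 * ( 5 * x ) ) ) - ( ( ( 7 * ( 5 * x ) ) * ( 7 * ( 5 * x ) ) ) - 4 ) ) ) >= 2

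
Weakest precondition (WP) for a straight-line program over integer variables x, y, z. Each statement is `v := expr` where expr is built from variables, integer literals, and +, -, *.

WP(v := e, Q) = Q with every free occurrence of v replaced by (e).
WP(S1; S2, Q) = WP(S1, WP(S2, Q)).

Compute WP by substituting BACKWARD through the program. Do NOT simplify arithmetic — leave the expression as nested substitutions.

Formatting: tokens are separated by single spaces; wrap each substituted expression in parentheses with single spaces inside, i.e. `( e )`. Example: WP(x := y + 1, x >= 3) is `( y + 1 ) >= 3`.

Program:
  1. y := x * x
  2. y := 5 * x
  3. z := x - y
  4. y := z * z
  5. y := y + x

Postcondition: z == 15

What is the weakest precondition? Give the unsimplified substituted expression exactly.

post: z == 15
stmt 5: y := y + x  -- replace 0 occurrence(s) of y with (y + x)
  => z == 15
stmt 4: y := z * z  -- replace 0 occurrence(s) of y with (z * z)
  => z == 15
stmt 3: z := x - y  -- replace 1 occurrence(s) of z with (x - y)
  => ( x - y ) == 15
stmt 2: y := 5 * x  -- replace 1 occurrence(s) of y with (5 * x)
  => ( x - ( 5 * x ) ) == 15
stmt 1: y := x * x  -- replace 0 occurrence(s) of y with (x * x)
  => ( x - ( 5 * x ) ) == 15

Answer: ( x - ( 5 * x ) ) == 15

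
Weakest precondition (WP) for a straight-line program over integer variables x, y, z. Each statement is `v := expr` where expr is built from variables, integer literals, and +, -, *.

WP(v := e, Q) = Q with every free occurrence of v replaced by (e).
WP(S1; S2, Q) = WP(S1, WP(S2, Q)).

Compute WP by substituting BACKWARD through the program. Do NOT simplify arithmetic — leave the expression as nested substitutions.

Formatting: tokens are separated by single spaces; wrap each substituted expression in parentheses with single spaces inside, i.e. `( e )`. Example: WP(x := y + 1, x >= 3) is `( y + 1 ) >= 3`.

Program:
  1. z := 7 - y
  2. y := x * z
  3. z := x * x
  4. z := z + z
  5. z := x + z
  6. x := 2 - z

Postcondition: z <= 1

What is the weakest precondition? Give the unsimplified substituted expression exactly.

post: z <= 1
stmt 6: x := 2 - z  -- replace 0 occurrence(s) of x with (2 - z)
  => z <= 1
stmt 5: z := x + z  -- replace 1 occurrence(s) of z with (x + z)
  => ( x + z ) <= 1
stmt 4: z := z + z  -- replace 1 occurrence(s) of z with (z + z)
  => ( x + ( z + z ) ) <= 1
stmt 3: z := x * x  -- replace 2 occurrence(s) of z with (x * x)
  => ( x + ( ( x * x ) + ( x * x ) ) ) <= 1
stmt 2: y := x * z  -- replace 0 occurrence(s) of y with (x * z)
  => ( x + ( ( x * x ) + ( x * x ) ) ) <= 1
stmt 1: z := 7 - y  -- replace 0 occurrence(s) of z with (7 - y)
  => ( x + ( ( x * x ) + ( x * x ) ) ) <= 1

Answer: ( x + ( ( x * x ) + ( x * x ) ) ) <= 1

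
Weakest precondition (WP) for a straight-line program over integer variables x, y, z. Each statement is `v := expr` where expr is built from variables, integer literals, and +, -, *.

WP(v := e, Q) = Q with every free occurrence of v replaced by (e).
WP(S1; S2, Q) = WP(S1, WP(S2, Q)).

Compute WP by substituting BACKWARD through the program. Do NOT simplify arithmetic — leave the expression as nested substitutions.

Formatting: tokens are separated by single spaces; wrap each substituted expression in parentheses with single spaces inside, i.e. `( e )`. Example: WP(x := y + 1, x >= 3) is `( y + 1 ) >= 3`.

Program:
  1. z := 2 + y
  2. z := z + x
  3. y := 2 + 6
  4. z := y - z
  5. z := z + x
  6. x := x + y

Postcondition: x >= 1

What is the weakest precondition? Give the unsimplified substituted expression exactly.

Answer: ( x + ( 2 + 6 ) ) >= 1

Derivation:
post: x >= 1
stmt 6: x := x + y  -- replace 1 occurrence(s) of x with (x + y)
  => ( x + y ) >= 1
stmt 5: z := z + x  -- replace 0 occurrence(s) of z with (z + x)
  => ( x + y ) >= 1
stmt 4: z := y - z  -- replace 0 occurrence(s) of z with (y - z)
  => ( x + y ) >= 1
stmt 3: y := 2 + 6  -- replace 1 occurrence(s) of y with (2 + 6)
  => ( x + ( 2 + 6 ) ) >= 1
stmt 2: z := z + x  -- replace 0 occurrence(s) of z with (z + x)
  => ( x + ( 2 + 6 ) ) >= 1
stmt 1: z := 2 + y  -- replace 0 occurrence(s) of z with (2 + y)
  => ( x + ( 2 + 6 ) ) >= 1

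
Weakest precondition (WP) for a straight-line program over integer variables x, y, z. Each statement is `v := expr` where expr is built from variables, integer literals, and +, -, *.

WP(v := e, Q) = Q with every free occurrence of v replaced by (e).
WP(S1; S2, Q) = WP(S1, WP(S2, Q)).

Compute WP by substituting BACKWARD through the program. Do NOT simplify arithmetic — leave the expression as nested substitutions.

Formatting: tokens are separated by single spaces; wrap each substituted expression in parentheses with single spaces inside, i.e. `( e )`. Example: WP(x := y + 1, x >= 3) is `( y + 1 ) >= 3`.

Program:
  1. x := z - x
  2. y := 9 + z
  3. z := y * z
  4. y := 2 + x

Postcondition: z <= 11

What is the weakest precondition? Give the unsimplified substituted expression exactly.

Answer: ( ( 9 + z ) * z ) <= 11

Derivation:
post: z <= 11
stmt 4: y := 2 + x  -- replace 0 occurrence(s) of y with (2 + x)
  => z <= 11
stmt 3: z := y * z  -- replace 1 occurrence(s) of z with (y * z)
  => ( y * z ) <= 11
stmt 2: y := 9 + z  -- replace 1 occurrence(s) of y with (9 + z)
  => ( ( 9 + z ) * z ) <= 11
stmt 1: x := z - x  -- replace 0 occurrence(s) of x with (z - x)
  => ( ( 9 + z ) * z ) <= 11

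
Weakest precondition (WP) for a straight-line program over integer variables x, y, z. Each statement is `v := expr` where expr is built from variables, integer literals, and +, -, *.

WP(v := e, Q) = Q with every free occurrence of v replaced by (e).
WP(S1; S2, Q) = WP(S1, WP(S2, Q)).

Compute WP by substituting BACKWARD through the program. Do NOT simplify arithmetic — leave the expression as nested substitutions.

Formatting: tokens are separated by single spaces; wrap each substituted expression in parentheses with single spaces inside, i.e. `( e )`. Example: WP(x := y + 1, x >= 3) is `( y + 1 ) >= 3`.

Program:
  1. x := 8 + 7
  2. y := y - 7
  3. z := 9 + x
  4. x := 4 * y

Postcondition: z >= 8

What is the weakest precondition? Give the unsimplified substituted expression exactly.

post: z >= 8
stmt 4: x := 4 * y  -- replace 0 occurrence(s) of x with (4 * y)
  => z >= 8
stmt 3: z := 9 + x  -- replace 1 occurrence(s) of z with (9 + x)
  => ( 9 + x ) >= 8
stmt 2: y := y - 7  -- replace 0 occurrence(s) of y with (y - 7)
  => ( 9 + x ) >= 8
stmt 1: x := 8 + 7  -- replace 1 occurrence(s) of x with (8 + 7)
  => ( 9 + ( 8 + 7 ) ) >= 8

Answer: ( 9 + ( 8 + 7 ) ) >= 8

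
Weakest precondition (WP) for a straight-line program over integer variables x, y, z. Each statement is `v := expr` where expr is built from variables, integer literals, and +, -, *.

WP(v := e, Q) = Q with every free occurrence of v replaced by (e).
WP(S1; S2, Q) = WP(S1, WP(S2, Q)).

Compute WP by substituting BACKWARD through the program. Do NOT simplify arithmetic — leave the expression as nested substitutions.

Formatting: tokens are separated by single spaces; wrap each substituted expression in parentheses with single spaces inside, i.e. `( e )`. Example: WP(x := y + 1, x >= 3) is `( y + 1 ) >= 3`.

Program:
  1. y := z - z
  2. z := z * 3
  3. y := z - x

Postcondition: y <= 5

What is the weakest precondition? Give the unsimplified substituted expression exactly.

post: y <= 5
stmt 3: y := z - x  -- replace 1 occurrence(s) of y with (z - x)
  => ( z - x ) <= 5
stmt 2: z := z * 3  -- replace 1 occurrence(s) of z with (z * 3)
  => ( ( z * 3 ) - x ) <= 5
stmt 1: y := z - z  -- replace 0 occurrence(s) of y with (z - z)
  => ( ( z * 3 ) - x ) <= 5

Answer: ( ( z * 3 ) - x ) <= 5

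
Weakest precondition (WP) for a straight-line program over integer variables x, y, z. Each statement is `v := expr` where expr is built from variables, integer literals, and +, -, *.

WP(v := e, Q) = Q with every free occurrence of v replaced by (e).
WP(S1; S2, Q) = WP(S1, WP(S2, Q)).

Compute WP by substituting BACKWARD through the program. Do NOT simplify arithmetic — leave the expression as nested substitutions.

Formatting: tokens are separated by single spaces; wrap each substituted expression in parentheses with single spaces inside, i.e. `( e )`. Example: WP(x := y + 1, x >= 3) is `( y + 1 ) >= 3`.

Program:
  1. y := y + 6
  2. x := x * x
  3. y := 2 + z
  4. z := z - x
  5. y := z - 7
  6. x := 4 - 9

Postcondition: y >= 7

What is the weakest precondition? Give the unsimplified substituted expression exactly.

Answer: ( ( z - ( x * x ) ) - 7 ) >= 7

Derivation:
post: y >= 7
stmt 6: x := 4 - 9  -- replace 0 occurrence(s) of x with (4 - 9)
  => y >= 7
stmt 5: y := z - 7  -- replace 1 occurrence(s) of y with (z - 7)
  => ( z - 7 ) >= 7
stmt 4: z := z - x  -- replace 1 occurrence(s) of z with (z - x)
  => ( ( z - x ) - 7 ) >= 7
stmt 3: y := 2 + z  -- replace 0 occurrence(s) of y with (2 + z)
  => ( ( z - x ) - 7 ) >= 7
stmt 2: x := x * x  -- replace 1 occurrence(s) of x with (x * x)
  => ( ( z - ( x * x ) ) - 7 ) >= 7
stmt 1: y := y + 6  -- replace 0 occurrence(s) of y with (y + 6)
  => ( ( z - ( x * x ) ) - 7 ) >= 7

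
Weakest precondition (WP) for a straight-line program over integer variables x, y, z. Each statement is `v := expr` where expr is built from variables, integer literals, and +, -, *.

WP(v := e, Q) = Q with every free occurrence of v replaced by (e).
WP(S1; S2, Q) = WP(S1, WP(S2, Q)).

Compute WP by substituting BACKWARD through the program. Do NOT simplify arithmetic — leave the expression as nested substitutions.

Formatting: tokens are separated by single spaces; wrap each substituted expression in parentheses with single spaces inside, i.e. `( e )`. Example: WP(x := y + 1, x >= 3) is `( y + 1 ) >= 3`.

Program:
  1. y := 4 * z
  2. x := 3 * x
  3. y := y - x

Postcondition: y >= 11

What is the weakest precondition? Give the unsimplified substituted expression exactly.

post: y >= 11
stmt 3: y := y - x  -- replace 1 occurrence(s) of y with (y - x)
  => ( y - x ) >= 11
stmt 2: x := 3 * x  -- replace 1 occurrence(s) of x with (3 * x)
  => ( y - ( 3 * x ) ) >= 11
stmt 1: y := 4 * z  -- replace 1 occurrence(s) of y with (4 * z)
  => ( ( 4 * z ) - ( 3 * x ) ) >= 11

Answer: ( ( 4 * z ) - ( 3 * x ) ) >= 11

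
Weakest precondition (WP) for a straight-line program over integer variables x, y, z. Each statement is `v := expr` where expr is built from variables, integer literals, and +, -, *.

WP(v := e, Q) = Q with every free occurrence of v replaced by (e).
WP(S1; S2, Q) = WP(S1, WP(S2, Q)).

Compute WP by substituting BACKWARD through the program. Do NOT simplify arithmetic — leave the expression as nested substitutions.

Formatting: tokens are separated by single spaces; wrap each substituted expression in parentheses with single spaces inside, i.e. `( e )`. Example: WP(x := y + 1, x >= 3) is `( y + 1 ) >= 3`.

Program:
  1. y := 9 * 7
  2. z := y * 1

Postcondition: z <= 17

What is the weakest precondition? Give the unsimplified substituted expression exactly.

post: z <= 17
stmt 2: z := y * 1  -- replace 1 occurrence(s) of z with (y * 1)
  => ( y * 1 ) <= 17
stmt 1: y := 9 * 7  -- replace 1 occurrence(s) of y with (9 * 7)
  => ( ( 9 * 7 ) * 1 ) <= 17

Answer: ( ( 9 * 7 ) * 1 ) <= 17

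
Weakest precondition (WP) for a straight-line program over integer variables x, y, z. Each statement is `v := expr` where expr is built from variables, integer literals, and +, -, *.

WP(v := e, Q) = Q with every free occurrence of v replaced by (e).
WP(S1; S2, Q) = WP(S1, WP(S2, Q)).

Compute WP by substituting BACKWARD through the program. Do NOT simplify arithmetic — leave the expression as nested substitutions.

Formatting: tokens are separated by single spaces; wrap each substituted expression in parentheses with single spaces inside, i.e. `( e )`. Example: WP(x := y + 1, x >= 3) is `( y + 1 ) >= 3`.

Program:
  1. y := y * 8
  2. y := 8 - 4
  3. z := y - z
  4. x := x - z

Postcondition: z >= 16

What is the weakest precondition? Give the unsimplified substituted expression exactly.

Answer: ( ( 8 - 4 ) - z ) >= 16

Derivation:
post: z >= 16
stmt 4: x := x - z  -- replace 0 occurrence(s) of x with (x - z)
  => z >= 16
stmt 3: z := y - z  -- replace 1 occurrence(s) of z with (y - z)
  => ( y - z ) >= 16
stmt 2: y := 8 - 4  -- replace 1 occurrence(s) of y with (8 - 4)
  => ( ( 8 - 4 ) - z ) >= 16
stmt 1: y := y * 8  -- replace 0 occurrence(s) of y with (y * 8)
  => ( ( 8 - 4 ) - z ) >= 16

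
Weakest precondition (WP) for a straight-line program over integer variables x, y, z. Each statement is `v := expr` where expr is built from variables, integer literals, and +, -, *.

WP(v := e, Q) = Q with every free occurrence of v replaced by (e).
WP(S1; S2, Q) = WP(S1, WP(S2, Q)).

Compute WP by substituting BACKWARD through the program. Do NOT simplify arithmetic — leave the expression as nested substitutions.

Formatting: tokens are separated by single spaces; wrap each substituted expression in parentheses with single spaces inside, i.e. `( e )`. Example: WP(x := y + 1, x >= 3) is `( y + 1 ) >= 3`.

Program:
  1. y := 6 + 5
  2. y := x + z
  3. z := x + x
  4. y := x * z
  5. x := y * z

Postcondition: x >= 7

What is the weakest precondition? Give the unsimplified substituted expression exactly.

Answer: ( ( x * ( x + x ) ) * ( x + x ) ) >= 7

Derivation:
post: x >= 7
stmt 5: x := y * z  -- replace 1 occurrence(s) of x with (y * z)
  => ( y * z ) >= 7
stmt 4: y := x * z  -- replace 1 occurrence(s) of y with (x * z)
  => ( ( x * z ) * z ) >= 7
stmt 3: z := x + x  -- replace 2 occurrence(s) of z with (x + x)
  => ( ( x * ( x + x ) ) * ( x + x ) ) >= 7
stmt 2: y := x + z  -- replace 0 occurrence(s) of y with (x + z)
  => ( ( x * ( x + x ) ) * ( x + x ) ) >= 7
stmt 1: y := 6 + 5  -- replace 0 occurrence(s) of y with (6 + 5)
  => ( ( x * ( x + x ) ) * ( x + x ) ) >= 7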